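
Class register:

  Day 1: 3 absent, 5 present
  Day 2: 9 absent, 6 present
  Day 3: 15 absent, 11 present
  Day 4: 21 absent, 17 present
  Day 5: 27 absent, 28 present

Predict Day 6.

Absent — +6 each step: 3, 9, 15, 21, 27 → 33.
Present — each term is the sum of the two before it: 5, 6, 11, 17, 28 → 45.
So the next line is 33 absent, 45 present.

33 absent, 45 present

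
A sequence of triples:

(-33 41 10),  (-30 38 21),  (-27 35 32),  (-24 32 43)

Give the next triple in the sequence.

(-21 29 54)

First coordinate goes -33, -30, -27, -24 → -21 (+3 each step).
Second coordinate — −3 each step: 41, 38, 35, 32 → 29.
Third coordinate goes 10, 21, 32, 43 → 54 (+11 each step).
Combining the parts gives (-21 29 54).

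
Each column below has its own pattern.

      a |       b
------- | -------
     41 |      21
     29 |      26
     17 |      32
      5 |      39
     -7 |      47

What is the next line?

-19  56

Column a — −12 each step: 41, 29, 17, 5, -7 → -19.
Column b — differences are 5, 6, 7, … (increasing by 1 each time): 21, 26, 32, 39, 47 → 56.
Combining the parts gives -19  56.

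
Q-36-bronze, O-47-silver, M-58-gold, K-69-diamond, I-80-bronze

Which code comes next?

Letter: Q, O, M, K, I → G (letters move back 2 places in the alphabet).
For the second component, +11 each step: 36, 47, 58, 69, 80 → 91.
Rank: repeats bronze → silver → gold → diamond; bronze, silver, gold, diamond, bronze → silver.
Putting it together: G-91-silver.

G-91-silver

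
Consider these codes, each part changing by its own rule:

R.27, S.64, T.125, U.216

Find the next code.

Letter: R, S, T, U → V (letters move forward 1 place in the alphabet).
Second component goes 27, 64, 125, 216 → 343 (perfect cubes: 3³, 4³, 5³, …).
Combining the parts gives V.343.

V.343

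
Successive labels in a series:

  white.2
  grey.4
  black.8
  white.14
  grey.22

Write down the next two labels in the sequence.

Shade goes white, grey, black, white, grey → black → white (repeats white → grey → black).
Second component: differences are 2, 4, 6, … (increasing by 2 each time); 2, 4, 8, 14, 22 → 32 → 44.
So the next two labels are black.32 and white.44.

black.32 then white.44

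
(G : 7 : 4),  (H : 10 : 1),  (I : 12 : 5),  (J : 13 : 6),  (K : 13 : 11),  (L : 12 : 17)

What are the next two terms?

(M : 10 : 28), (N : 7 : 45)

Letter: letters move forward 1 place in the alphabet, so G, H, I, J, K, L → M → N.
Second entry: differences are 3, 2, 1, … (decreasing by 1 each time), so 7, 10, 12, 13, 13, 12 → 10 → 7.
For the third entry, each term is the sum of the two before it: 4, 1, 5, 6, 11, 17 → 28 → 45.
So the next two terms are (M : 10 : 28) and (N : 7 : 45).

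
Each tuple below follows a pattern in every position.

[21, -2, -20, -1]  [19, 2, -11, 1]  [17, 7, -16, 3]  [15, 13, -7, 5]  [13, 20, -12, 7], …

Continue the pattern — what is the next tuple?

First part — −2 each step: 21, 19, 17, 15, 13 → 11.
Second part goes -2, 2, 7, 13, 20 → 28 (differences are 4, 5, 6, … (increasing by 1 each time)).
Third part: alternating steps +9, −5, +9, −5, …, so -20, -11, -16, -7, -12 → -3.
Fourth part: -1, 1, 3, 5, 7 → 9 (+2 each step).
Putting it together: [11, 28, -3, 9].

[11, 28, -3, 9]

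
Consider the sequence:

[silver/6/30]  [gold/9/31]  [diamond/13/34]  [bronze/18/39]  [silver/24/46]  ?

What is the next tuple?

[gold/31/55]

Rank — repeats silver → gold → diamond → bronze: silver, gold, diamond, bronze, silver → gold.
Second coordinate: differences are 3, 4, 5, … (increasing by 1 each time), so 6, 9, 13, 18, 24 → 31.
Third coordinate: 30, 31, 34, 39, 46 → 55 (differences are 1, 3, 5, … (increasing by 2 each time)).
So the next tuple is [gold/31/55].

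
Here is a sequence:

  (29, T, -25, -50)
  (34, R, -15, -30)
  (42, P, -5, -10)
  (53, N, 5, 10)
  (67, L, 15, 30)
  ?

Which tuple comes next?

(84, J, 25, 50)

First coordinate goes 29, 34, 42, 53, 67 → 84 (differences are 5, 8, 11, … (increasing by 3 each time)).
Letter: letters move back 2 places in the alphabet; T, R, P, N, L → J.
Third coordinate: -25, -15, -5, 5, 15 → 25 (+10 each step).
Fourth coordinate — always 2 × the third coordinate: -50, -30, -10, 10, 30 → 50.
Putting it together: (84, J, 25, 50).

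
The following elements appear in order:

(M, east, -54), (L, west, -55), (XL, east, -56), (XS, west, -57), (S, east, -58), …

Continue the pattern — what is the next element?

(M, west, -59)

For the size, runs through clothing sizes XS→XL: M, L, XL, XS, S → M.
Direction — alternates east ↔ west: east, west, east, west, east → west.
For the third part, −1 each step: -54, -55, -56, -57, -58 → -59.
Putting it together: (M, west, -59).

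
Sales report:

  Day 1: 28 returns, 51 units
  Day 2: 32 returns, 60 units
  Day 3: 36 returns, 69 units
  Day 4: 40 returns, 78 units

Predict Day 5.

44 returns, 87 units

Returns — +4 each step: 28, 32, 36, 40 → 44.
Units goes 51, 60, 69, 78 → 87 (+9 each step).
Putting it together: 44 returns, 87 units.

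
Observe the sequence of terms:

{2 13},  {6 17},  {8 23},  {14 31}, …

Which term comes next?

First slot — each term is the sum of the two before it: 2, 6, 8, 14 → 22.
Second slot: differences are 4, 6, 8, … (increasing by 2 each time); 13, 17, 23, 31 → 41.
Putting it together: {22 41}.

{22 41}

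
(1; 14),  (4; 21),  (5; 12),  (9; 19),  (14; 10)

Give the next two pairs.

First component: each term is the sum of the two before it, so 1, 4, 5, 9, 14 → 23 → 37.
Second component — alternating steps +7, −9, +7, −9, …: 14, 21, 12, 19, 10 → 17 → 8.
Putting the parts together: (23; 17) and then (37; 8).

(23; 17), (37; 8)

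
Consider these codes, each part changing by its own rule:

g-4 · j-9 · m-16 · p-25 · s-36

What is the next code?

Letter goes g, j, m, p, s → v (letters move forward 3 places in the alphabet).
Second component: perfect squares: 2², 3², 4², …, so 4, 9, 16, 25, 36 → 49.
Putting it together: v-49.

v-49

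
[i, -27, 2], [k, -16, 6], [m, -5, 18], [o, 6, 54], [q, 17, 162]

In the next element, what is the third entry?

486

Third entry goes 2, 6, 18, 54, 162 → 486 (×3 each step).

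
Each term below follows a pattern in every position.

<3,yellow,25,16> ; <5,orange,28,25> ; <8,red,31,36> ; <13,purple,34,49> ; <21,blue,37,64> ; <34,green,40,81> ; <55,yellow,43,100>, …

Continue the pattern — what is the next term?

<89,orange,46,121>

First entry: each term is the sum of the two before it, so 3, 5, 8, 13, 21, 34, 55 → 89.
Colour: repeats yellow → orange → red → purple → blue → green; yellow, orange, red, purple, blue, green, yellow → orange.
Third entry goes 25, 28, 31, 34, 37, 40, 43 → 46 (+3 each step).
Fourth entry: 16, 25, 36, 49, 64, 81, 100 → 121 (perfect squares: 4², 5², 6², …).
So the next term is <89,orange,46,121>.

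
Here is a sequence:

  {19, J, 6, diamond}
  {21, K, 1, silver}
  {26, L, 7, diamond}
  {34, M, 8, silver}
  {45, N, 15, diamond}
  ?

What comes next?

{59, O, 23, silver}

First component goes 19, 21, 26, 34, 45 → 59 (differences are 2, 5, 8, … (increasing by 3 each time)).
Letter: letters move forward 1 place in the alphabet, so J, K, L, M, N → O.
Third component goes 6, 1, 7, 8, 15 → 23 (each term is the sum of the two before it).
Rank: alternates diamond ↔ silver, so diamond, silver, diamond, silver, diamond → silver.
So the next 4-tuple is {59, O, 23, silver}.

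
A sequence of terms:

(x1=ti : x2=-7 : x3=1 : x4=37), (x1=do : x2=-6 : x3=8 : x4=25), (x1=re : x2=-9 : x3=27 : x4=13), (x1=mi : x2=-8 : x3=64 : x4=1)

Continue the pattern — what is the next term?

X1: runs through the solfège scale do→ti; ti, do, re, mi → fa.
X2 — alternating steps +1, −3, +1, −3, …: -7, -6, -9, -8 → -11.
X3: 1, 8, 27, 64 → 125 (perfect cubes: 1³, 2³, 3³, …).
X4 — −12 each step: 37, 25, 13, 1 → -11.
Combining the parts gives (x1=fa : x2=-11 : x3=125 : x4=-11).

(x1=fa : x2=-11 : x3=125 : x4=-11)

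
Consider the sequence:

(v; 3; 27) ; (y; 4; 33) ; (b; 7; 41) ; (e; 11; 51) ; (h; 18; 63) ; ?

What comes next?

Letter: letters move forward 3 places in the alphabet, wrapping Z→A, so v, y, b, e, h → k.
Second slot: each term is the sum of the two before it, so 3, 4, 7, 11, 18 → 29.
Third slot: 27, 33, 41, 51, 63 → 77 (differences are 6, 8, 10, … (increasing by 2 each time)).
Combining the parts gives (k; 29; 77).

(k; 29; 77)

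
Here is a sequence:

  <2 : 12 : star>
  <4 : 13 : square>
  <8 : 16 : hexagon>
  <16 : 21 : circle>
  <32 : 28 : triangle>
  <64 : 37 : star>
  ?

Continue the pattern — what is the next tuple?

First entry — ×2 each step: 2, 4, 8, 16, 32, 64 → 128.
Second entry goes 12, 13, 16, 21, 28, 37 → 48 (differences are 1, 3, 5, … (increasing by 2 each time)).
Shape goes star, square, hexagon, circle, triangle, star → square (repeats star → square → hexagon → circle → triangle).
Putting it together: <128 : 48 : square>.

<128 : 48 : square>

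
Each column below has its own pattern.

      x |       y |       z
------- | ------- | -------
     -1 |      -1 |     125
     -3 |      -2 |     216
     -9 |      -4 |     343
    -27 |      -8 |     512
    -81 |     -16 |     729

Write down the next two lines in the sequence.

-243  -32  1000; -729  -64  1331

Column x: -1, -3, -9, -27, -81 → -243 → -729 (×3 each step).
Column y goes -1, -2, -4, -8, -16 → -32 → -64 (×2 each step).
Column z: perfect cubes: 5³, 6³, 7³, …, so 125, 216, 343, 512, 729 → 1000 → 1331.
Putting the parts together: -243  -32  1000 and then -729  -64  1331.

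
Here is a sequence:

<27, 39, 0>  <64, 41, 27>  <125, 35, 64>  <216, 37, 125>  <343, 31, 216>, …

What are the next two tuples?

First component: perfect cubes: 3³, 4³, 5³, …; 27, 64, 125, 216, 343 → 512 → 729.
Second component goes 39, 41, 35, 37, 31 → 33 → 27 (alternating steps +2, −6, +2, −6, …).
Third component: always the previous value of the first component, so 0, 27, 64, 125, 216 → 343 → 512.
Putting the parts together: <512, 33, 343> and then <729, 27, 512>.

<512, 33, 343>, <729, 27, 512>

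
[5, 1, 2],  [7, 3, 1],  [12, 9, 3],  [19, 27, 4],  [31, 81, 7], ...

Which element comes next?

[50, 243, 11]

First slot: 5, 7, 12, 19, 31 → 50 (each term is the sum of the two before it).
Second slot — ×3 each step: 1, 3, 9, 27, 81 → 243.
Third slot: each term is the sum of the two before it; 2, 1, 3, 4, 7 → 11.
Putting it together: [50, 243, 11].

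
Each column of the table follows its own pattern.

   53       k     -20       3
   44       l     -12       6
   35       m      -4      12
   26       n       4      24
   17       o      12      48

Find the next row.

8  p  20  96

First component: −9 each step, so 53, 44, 35, 26, 17 → 8.
For the letter, letters move forward 1 place in the alphabet: k, l, m, n, o → p.
For the third component, +8 each step: -20, -12, -4, 4, 12 → 20.
Fourth component goes 3, 6, 12, 24, 48 → 96 (×2 each step).
Putting it together: 8  p  20  96.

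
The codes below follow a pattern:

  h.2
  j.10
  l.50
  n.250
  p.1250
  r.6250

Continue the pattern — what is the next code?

Letter — letters move forward 2 places in the alphabet: h, j, l, n, p, r → t.
Second component goes 2, 10, 50, 250, 1250, 6250 → 31250 (×5 each step).
So the next code is t.31250.

t.31250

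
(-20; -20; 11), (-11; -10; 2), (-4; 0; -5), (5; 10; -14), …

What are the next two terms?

For the first component, alternating steps +9, +7, +9, +7, …: -20, -11, -4, 5 → 12 → 21.
Second component: +10 each step, so -20, -10, 0, 10 → 20 → 30.
For the third component, together with the first component always sums to -9: 11, 2, -5, -14 → -21 → -30.
Putting the parts together: (12; 20; -21) and then (21; 30; -30).

(12; 20; -21), (21; 30; -30)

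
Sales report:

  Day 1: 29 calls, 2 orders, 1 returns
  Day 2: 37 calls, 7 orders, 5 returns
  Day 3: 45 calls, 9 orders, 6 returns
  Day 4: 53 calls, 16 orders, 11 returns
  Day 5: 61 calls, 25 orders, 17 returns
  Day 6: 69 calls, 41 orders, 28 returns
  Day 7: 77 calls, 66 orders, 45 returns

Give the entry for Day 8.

85 calls, 107 orders, 73 returns

Calls: +8 each step; 29, 37, 45, 53, 61, 69, 77 → 85.
Orders — each term is the sum of the two before it: 2, 7, 9, 16, 25, 41, 66 → 107.
Returns: 1, 5, 6, 11, 17, 28, 45 → 73 (each term is the sum of the two before it).
Combining the parts gives 85 calls, 107 orders, 73 returns.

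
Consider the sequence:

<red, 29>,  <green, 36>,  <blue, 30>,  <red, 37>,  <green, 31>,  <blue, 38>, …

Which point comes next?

Colour: repeats red → green → blue; red, green, blue, red, green, blue → red.
Second coordinate: 29, 36, 30, 37, 31, 38 → 32 (alternating steps +7, −6, +7, −6, …).
So the next point is <red, 32>.

<red, 32>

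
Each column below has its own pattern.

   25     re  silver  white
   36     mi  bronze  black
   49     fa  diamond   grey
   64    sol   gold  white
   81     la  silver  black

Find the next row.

First component: 25, 36, 49, 64, 81 → 100 (perfect squares: 5², 6², 7², …).
Note: runs through the solfège scale do→ti; re, mi, fa, sol, la → ti.
For the rank, repeats silver → bronze → diamond → gold: silver, bronze, diamond, gold, silver → bronze.
Shade: white, black, grey, white, black → grey (repeats white → black → grey).
So the next row is 100  ti  bronze  grey.

100  ti  bronze  grey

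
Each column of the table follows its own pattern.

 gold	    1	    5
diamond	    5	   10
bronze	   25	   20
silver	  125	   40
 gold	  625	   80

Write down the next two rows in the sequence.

For the rank, repeats gold → diamond → bronze → silver: gold, diamond, bronze, silver, gold → diamond → bronze.
Second component: ×5 each step; 1, 5, 25, 125, 625 → 3125 → 15625.
Third component: 5, 10, 20, 40, 80 → 160 → 320 (×2 each step).
So the next two rows are diamond  3125  160 and bronze  15625  320.

diamond  3125  160; bronze  15625  320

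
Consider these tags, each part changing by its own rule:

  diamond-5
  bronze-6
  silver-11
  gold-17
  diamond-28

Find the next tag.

Rank goes diamond, bronze, silver, gold, diamond → bronze (repeats diamond → bronze → silver → gold).
Second component: each term is the sum of the two before it, so 5, 6, 11, 17, 28 → 45.
So the next tag is bronze-45.

bronze-45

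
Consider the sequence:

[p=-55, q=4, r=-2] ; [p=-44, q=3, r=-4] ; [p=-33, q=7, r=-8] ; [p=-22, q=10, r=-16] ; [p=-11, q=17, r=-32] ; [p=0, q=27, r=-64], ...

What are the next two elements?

P goes -55, -44, -33, -22, -11, 0 → 11 → 22 (+11 each step).
For the q, each term is the sum of the two before it: 4, 3, 7, 10, 17, 27 → 44 → 71.
R — ×2 each step: -2, -4, -8, -16, -32, -64 → -128 → -256.
So the next two elements are [p=11, q=44, r=-128] and [p=22, q=71, r=-256].

[p=11, q=44, r=-128], [p=22, q=71, r=-256]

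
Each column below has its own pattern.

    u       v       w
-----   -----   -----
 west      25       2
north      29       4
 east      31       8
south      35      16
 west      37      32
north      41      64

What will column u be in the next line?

east

Column u — repeats west → north → east → south: west, north, east, south, west, north → east.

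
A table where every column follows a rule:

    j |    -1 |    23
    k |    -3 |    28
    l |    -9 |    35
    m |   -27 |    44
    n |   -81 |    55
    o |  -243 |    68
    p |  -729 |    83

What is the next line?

q  -2187  100

Letter — letters move forward 1 place in the alphabet: j, k, l, m, n, o, p → q.
Second component: ×3 each step; -1, -3, -9, -27, -81, -243, -729 → -2187.
Third component goes 23, 28, 35, 44, 55, 68, 83 → 100 (differences are 5, 7, 9, … (increasing by 2 each time)).
So the next line is q  -2187  100.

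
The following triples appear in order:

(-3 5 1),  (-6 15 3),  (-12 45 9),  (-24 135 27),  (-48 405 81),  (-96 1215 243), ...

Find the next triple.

First value: ×2 each step; -3, -6, -12, -24, -48, -96 → -192.
Second value: ×3 each step; 5, 15, 45, 135, 405, 1215 → 3645.
Third value — ×3 each step: 1, 3, 9, 27, 81, 243 → 729.
Putting it together: (-192 3645 729).

(-192 3645 729)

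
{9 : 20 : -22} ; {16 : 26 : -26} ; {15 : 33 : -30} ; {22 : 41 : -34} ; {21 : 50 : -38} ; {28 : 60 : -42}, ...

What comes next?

{27 : 71 : -46}

First part: 9, 16, 15, 22, 21, 28 → 27 (alternating steps +7, −1, +7, −1, …).
Second part: differences are 6, 7, 8, … (increasing by 1 each time); 20, 26, 33, 41, 50, 60 → 71.
Third part — −4 each step: -22, -26, -30, -34, -38, -42 → -46.
Combining the parts gives {27 : 71 : -46}.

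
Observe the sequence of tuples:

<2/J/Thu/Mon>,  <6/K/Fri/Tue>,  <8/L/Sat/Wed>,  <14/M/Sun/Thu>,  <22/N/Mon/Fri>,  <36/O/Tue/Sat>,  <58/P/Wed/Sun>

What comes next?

<94/Q/Thu/Mon>

First part: each term is the sum of the two before it; 2, 6, 8, 14, 22, 36, 58 → 94.
Letter: letters move forward 1 place in the alphabet, so J, K, L, M, N, O, P → Q.
First day: runs through the weekdays Mon→Sun; Thu, Fri, Sat, Sun, Mon, Tue, Wed → Thu.
For the second day, runs through the weekdays Mon→Sun: Mon, Tue, Wed, Thu, Fri, Sat, Sun → Mon.
Putting it together: <94/Q/Thu/Mon>.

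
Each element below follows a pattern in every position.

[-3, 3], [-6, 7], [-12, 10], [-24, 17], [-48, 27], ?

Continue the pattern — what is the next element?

[-96, 44]

First slot — ×2 each step: -3, -6, -12, -24, -48 → -96.
Second slot: each term is the sum of the two before it, so 3, 7, 10, 17, 27 → 44.
Combining the parts gives [-96, 44].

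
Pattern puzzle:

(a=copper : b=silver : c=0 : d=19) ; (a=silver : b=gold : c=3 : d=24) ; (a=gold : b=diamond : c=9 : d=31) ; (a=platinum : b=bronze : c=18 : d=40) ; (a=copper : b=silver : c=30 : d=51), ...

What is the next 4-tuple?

A: repeats copper → silver → gold → platinum; copper, silver, gold, platinum, copper → silver.
B — repeats silver → gold → diamond → bronze: silver, gold, diamond, bronze, silver → gold.
For the c, differences are 3, 6, 9, … (increasing by 3 each time): 0, 3, 9, 18, 30 → 45.
D goes 19, 24, 31, 40, 51 → 64 (differences are 5, 7, 9, … (increasing by 2 each time)).
Combining the parts gives (a=silver : b=gold : c=45 : d=64).

(a=silver : b=gold : c=45 : d=64)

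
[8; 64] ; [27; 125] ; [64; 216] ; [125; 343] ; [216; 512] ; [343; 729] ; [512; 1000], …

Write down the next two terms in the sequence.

[729; 1331], [1000; 1728]

First component — perfect cubes: 2³, 3³, 4³, …: 8, 27, 64, 125, 216, 343, 512 → 729 → 1000.
Second component: perfect cubes: 4³, 5³, 6³, …; 64, 125, 216, 343, 512, 729, 1000 → 1331 → 1728.
So the next two terms are [729; 1331] and [1000; 1728].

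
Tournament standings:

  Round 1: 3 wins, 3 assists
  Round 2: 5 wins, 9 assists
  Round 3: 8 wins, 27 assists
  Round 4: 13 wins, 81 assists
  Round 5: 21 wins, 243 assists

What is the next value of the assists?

Assists goes 3, 9, 27, 81, 243 → 729 (×3 each step).

729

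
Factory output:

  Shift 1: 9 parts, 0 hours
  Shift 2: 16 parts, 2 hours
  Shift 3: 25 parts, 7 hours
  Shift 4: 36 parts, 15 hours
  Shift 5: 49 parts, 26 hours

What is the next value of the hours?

40

For the hours, differences are 2, 5, 8, … (increasing by 3 each time): 0, 2, 7, 15, 26 → 40.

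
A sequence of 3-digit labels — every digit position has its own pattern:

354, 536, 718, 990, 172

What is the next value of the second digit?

Second digit — −2 each step, mod 10: 5, 3, 1, 9, 7 → 5.

5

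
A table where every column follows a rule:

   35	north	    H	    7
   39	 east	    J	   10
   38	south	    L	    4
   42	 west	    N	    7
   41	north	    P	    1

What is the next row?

45  east  R  4

First component — alternating steps +4, −1, +4, −1, …: 35, 39, 38, 42, 41 → 45.
Direction: repeats north → east → south → west, so north, east, south, west, north → east.
Letter: letters move forward 2 places in the alphabet; H, J, L, N, P → R.
Fourth component: alternating steps +3, −6, +3, −6, …; 7, 10, 4, 7, 1 → 4.
So the next row is 45  east  R  4.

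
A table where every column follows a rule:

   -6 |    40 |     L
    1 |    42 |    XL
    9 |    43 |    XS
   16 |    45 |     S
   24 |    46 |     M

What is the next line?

First component: alternating steps +7, +8, +7, +8, …; -6, 1, 9, 16, 24 → 31.
For the second component, alternating steps +2, +1, +2, +1, …: 40, 42, 43, 45, 46 → 48.
Size — runs through clothing sizes XS→XL: L, XL, XS, S, M → L.
So the next line is 31  48  L.

31  48  L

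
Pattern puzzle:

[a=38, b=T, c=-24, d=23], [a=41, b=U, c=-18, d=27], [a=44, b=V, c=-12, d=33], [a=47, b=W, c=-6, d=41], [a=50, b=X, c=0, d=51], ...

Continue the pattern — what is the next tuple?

[a=53, b=Y, c=6, d=63]

A: +3 each step; 38, 41, 44, 47, 50 → 53.
B goes T, U, V, W, X → Y (letters move forward 1 place in the alphabet).
C goes -24, -18, -12, -6, 0 → 6 (+6 each step).
D: differences are 4, 6, 8, … (increasing by 2 each time); 23, 27, 33, 41, 51 → 63.
Combining the parts gives [a=53, b=Y, c=6, d=63].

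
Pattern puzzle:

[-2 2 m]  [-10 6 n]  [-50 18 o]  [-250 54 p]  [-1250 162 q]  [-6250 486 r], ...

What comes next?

First slot goes -2, -10, -50, -250, -1250, -6250 → -31250 (×5 each step).
Second slot: ×3 each step, so 2, 6, 18, 54, 162, 486 → 1458.
Letter: m, n, o, p, q, r → s (letters move forward 1 place in the alphabet).
Putting it together: [-31250 1458 s].

[-31250 1458 s]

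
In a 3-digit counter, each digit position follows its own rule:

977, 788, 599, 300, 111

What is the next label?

First digit: 9, 7, 5, 3, 1 → 9 (−2 each step, mod 10).
Second digit: +1 each step, mod 10, so 7, 8, 9, 0, 1 → 2.
Third digit: +1 each step, mod 10, so 7, 8, 9, 0, 1 → 2.
Putting it together: 922.

922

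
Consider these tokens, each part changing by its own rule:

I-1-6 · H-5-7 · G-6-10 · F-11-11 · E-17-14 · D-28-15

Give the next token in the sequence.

C-45-18

For the letter, letters move back 1 place in the alphabet: I, H, G, F, E, D → C.
Second component: each term is the sum of the two before it; 1, 5, 6, 11, 17, 28 → 45.
Third component: alternating steps +1, +3, +1, +3, …, so 6, 7, 10, 11, 14, 15 → 18.
Putting it together: C-45-18.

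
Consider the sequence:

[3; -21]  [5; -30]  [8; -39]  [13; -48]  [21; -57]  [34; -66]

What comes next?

[55; -75]

First slot goes 3, 5, 8, 13, 21, 34 → 55 (each term is the sum of the two before it).
Second slot: −9 each step, so -21, -30, -39, -48, -57, -66 → -75.
Putting it together: [55; -75].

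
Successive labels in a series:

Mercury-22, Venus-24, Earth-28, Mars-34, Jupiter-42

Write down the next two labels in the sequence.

Saturn-52 then Uranus-64

Planet: Mercury, Venus, Earth, Mars, Jupiter → Saturn → Uranus (runs through the planets Mercury→Neptune).
For the second component, differences are 2, 4, 6, … (increasing by 2 each time): 22, 24, 28, 34, 42 → 52 → 64.
So the next two labels are Saturn-52 and Uranus-64.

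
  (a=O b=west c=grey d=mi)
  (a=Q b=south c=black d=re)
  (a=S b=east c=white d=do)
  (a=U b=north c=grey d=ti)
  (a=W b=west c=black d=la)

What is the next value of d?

sol

D: runs backward through the solfège scale do→ti; mi, re, do, ti, la → sol.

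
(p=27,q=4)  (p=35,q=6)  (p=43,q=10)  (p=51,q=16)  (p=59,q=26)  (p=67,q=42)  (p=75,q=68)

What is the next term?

P — +8 each step: 27, 35, 43, 51, 59, 67, 75 → 83.
Q — each term is the sum of the two before it: 4, 6, 10, 16, 26, 42, 68 → 110.
Putting it together: (p=83,q=110).

(p=83,q=110)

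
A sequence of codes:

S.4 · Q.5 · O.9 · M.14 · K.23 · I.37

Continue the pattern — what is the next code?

G.60

Letter — letters move back 2 places in the alphabet: S, Q, O, M, K, I → G.
Second component: 4, 5, 9, 14, 23, 37 → 60 (each term is the sum of the two before it).
So the next code is G.60.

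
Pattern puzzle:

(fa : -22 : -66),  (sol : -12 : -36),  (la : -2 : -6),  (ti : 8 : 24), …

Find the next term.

Note: runs through the solfège scale do→ti, so fa, sol, la, ti → do.
Second component: +10 each step; -22, -12, -2, 8 → 18.
Third component: always 3 × the second component, so -66, -36, -6, 24 → 54.
Combining the parts gives (do : 18 : 54).

(do : 18 : 54)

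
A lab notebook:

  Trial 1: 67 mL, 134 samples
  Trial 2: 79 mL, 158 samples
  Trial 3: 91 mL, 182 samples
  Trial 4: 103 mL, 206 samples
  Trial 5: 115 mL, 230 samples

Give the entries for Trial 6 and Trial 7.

ML — +12 each step: 67, 79, 91, 103, 115 → 127 → 139.
Samples: always 2 × the mL; 134, 158, 182, 206, 230 → 254 → 278.
So the next two records are 127 mL, 254 samples and 139 mL, 278 samples.

127 mL, 254 samples; 139 mL, 278 samples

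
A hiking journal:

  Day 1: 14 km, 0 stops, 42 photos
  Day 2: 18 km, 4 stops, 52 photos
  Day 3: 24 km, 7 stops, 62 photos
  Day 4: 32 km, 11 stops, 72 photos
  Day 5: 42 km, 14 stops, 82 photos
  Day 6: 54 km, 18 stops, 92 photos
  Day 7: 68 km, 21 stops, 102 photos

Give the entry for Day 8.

Km goes 14, 18, 24, 32, 42, 54, 68 → 84 (differences are 4, 6, 8, … (increasing by 2 each time)).
For the stops, alternating steps +4, +3, +4, +3, …: 0, 4, 7, 11, 14, 18, 21 → 25.
For the photos, +10 each step: 42, 52, 62, 72, 82, 92, 102 → 112.
Combining the parts gives 84 km, 25 stops, 112 photos.

84 km, 25 stops, 112 photos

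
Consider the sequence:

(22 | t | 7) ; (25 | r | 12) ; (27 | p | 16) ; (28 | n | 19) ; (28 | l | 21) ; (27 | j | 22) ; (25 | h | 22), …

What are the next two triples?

First value — differences are 3, 2, 1, … (decreasing by 1 each time): 22, 25, 27, 28, 28, 27, 25 → 22 → 18.
For the letter, letters move back 2 places in the alphabet: t, r, p, n, l, j, h → f → d.
Third value goes 7, 12, 16, 19, 21, 22, 22 → 21 → 19 (differences are 5, 4, 3, … (decreasing by 1 each time)).
So the next two triples are (22 | f | 21) and (18 | d | 19).

(22 | f | 21), (18 | d | 19)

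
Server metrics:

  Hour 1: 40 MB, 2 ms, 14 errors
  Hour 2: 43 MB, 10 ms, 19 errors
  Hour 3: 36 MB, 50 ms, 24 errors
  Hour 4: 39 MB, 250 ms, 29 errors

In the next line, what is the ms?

For the ms, ×5 each step: 2, 10, 50, 250 → 1250.

1250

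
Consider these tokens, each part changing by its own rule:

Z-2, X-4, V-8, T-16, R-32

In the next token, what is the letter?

P

Letter — letters move back 2 places in the alphabet: Z, X, V, T, R → P.
Second component — ×2 each step: 2, 4, 8, 16, 32 → 64.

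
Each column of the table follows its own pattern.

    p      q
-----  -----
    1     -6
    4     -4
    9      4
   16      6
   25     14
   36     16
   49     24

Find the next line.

64  26

Column p: perfect squares: 1², 2², 3², …, so 1, 4, 9, 16, 25, 36, 49 → 64.
Column q goes -6, -4, 4, 6, 14, 16, 24 → 26 (alternating steps +2, +8, +2, +8, …).
Putting it together: 64  26.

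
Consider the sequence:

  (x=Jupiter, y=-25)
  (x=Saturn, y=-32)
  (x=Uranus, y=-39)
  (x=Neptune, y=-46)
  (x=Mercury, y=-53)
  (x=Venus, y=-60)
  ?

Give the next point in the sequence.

(x=Earth, y=-67)

X goes Jupiter, Saturn, Uranus, Neptune, Mercury, Venus → Earth (runs through the planets Mercury→Neptune).
Y goes -25, -32, -39, -46, -53, -60 → -67 (−7 each step).
Putting it together: (x=Earth, y=-67).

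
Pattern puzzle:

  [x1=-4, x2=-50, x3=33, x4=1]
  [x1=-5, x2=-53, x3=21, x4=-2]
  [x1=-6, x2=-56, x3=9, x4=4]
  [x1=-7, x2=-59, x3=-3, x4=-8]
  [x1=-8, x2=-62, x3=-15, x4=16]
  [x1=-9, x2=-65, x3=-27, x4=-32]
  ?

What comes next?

X1 goes -4, -5, -6, -7, -8, -9 → -10 (−1 each step).
For the x2, −3 each step: -50, -53, -56, -59, -62, -65 → -68.
X3: −12 each step; 33, 21, 9, -3, -15, -27 → -39.
X4: ×(-2) each step; 1, -2, 4, -8, 16, -32 → 64.
Combining the parts gives [x1=-10, x2=-68, x3=-39, x4=64].

[x1=-10, x2=-68, x3=-39, x4=64]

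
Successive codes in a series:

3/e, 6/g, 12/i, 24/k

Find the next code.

First component — ×2 each step: 3, 6, 12, 24 → 48.
Letter goes e, g, i, k → m (letters move forward 2 places in the alphabet).
Combining the parts gives 48/m.

48/m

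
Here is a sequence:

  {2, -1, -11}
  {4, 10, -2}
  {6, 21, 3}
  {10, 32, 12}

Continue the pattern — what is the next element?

{16, 43, 17}

First value — each term is the sum of the two before it: 2, 4, 6, 10 → 16.
Second value goes -1, 10, 21, 32 → 43 (+11 each step).
For the third value, alternating steps +9, +5, +9, +5, …: -11, -2, 3, 12 → 17.
Putting it together: {16, 43, 17}.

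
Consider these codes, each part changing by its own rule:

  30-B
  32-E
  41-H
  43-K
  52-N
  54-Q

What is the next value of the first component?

First component — alternating steps +2, +9, +2, +9, …: 30, 32, 41, 43, 52, 54 → 63.

63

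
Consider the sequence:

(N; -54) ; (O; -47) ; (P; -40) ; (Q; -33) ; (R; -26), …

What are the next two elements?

(S; -19), (T; -12)

Letter: letters move forward 1 place in the alphabet; N, O, P, Q, R → S → T.
For the second part, +7 each step: -54, -47, -40, -33, -26 → -19 → -12.
So the next two elements are (S; -19) and (T; -12).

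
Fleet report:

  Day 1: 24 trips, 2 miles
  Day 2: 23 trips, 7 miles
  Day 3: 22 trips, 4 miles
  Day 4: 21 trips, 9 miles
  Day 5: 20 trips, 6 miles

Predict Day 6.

19 trips, 11 miles

Trips: −1 each step; 24, 23, 22, 21, 20 → 19.
For the miles, alternating steps +5, −3, +5, −3, …: 2, 7, 4, 9, 6 → 11.
Putting it together: 19 trips, 11 miles.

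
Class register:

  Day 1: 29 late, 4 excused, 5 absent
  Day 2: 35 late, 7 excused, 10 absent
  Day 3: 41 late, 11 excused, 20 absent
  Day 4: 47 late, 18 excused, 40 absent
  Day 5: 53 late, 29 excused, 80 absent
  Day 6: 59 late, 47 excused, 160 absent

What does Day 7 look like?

65 late, 76 excused, 320 absent

Late — +6 each step: 29, 35, 41, 47, 53, 59 → 65.
Excused — each term is the sum of the two before it: 4, 7, 11, 18, 29, 47 → 76.
Absent goes 5, 10, 20, 40, 80, 160 → 320 (×2 each step).
So the next row is 65 late, 76 excused, 320 absent.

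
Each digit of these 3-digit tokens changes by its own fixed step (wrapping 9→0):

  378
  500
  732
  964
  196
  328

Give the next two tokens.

550, 782

First digit: 3, 5, 7, 9, 1, 3 → 5 → 7 (+2 each step, mod 10).
Second digit: +3 each step, mod 10; 7, 0, 3, 6, 9, 2 → 5 → 8.
For the third digit, +2 each step, mod 10: 8, 0, 2, 4, 6, 8 → 0 → 2.
Putting the parts together: 550 and then 782.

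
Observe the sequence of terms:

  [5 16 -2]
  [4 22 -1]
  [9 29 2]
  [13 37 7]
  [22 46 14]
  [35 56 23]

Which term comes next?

First part: 5, 4, 9, 13, 22, 35 → 57 (each term is the sum of the two before it).
For the second part, differences are 6, 7, 8, … (increasing by 1 each time): 16, 22, 29, 37, 46, 56 → 67.
For the third part, differences are 1, 3, 5, … (increasing by 2 each time): -2, -1, 2, 7, 14, 23 → 34.
So the next term is [57 67 34].

[57 67 34]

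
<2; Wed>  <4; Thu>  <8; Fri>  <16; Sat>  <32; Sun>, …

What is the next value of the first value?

First value: 2, 4, 8, 16, 32 → 64 (×2 each step).

64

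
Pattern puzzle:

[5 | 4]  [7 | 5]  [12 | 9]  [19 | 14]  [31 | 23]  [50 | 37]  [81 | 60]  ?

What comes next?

[131 | 97]

First coordinate: each term is the sum of the two before it; 5, 7, 12, 19, 31, 50, 81 → 131.
Second coordinate goes 4, 5, 9, 14, 23, 37, 60 → 97 (each term is the sum of the two before it).
Putting it together: [131 | 97].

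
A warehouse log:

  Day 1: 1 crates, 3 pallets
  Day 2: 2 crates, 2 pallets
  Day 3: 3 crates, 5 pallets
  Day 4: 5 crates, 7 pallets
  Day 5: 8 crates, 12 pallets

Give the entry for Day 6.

Crates — each term is the sum of the two before it: 1, 2, 3, 5, 8 → 13.
Pallets: each term is the sum of the two before it, so 3, 2, 5, 7, 12 → 19.
Combining the parts gives 13 crates, 19 pallets.

13 crates, 19 pallets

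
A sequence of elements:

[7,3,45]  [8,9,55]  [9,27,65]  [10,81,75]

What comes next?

[11,243,85]

First slot goes 7, 8, 9, 10 → 11 (+1 each step).
Second slot: ×3 each step, so 3, 9, 27, 81 → 243.
Third slot: 45, 55, 65, 75 → 85 (+10 each step).
Putting it together: [11,243,85].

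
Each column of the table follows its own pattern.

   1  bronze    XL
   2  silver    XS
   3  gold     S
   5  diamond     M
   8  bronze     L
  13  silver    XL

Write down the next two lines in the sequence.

First component: 1, 2, 3, 5, 8, 13 → 21 → 34 (each term is the sum of the two before it).
Rank — repeats bronze → silver → gold → diamond: bronze, silver, gold, diamond, bronze, silver → gold → diamond.
For the size, repeats XL → XS → S → M → L: XL, XS, S, M, L, XL → XS → S.
So the next two lines are 21  gold  XS and 34  diamond  S.

21  gold  XS; 34  diamond  S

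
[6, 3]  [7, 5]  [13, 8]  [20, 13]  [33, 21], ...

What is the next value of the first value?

First value: each term is the sum of the two before it; 6, 7, 13, 20, 33 → 53.

53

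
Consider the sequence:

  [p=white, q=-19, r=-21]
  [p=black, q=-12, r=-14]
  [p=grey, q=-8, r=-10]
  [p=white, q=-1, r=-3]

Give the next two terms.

[p=black, q=3, r=1], [p=grey, q=10, r=8]

P: repeats white → black → grey; white, black, grey, white → black → grey.
For the q, alternating steps +7, +4, +7, +4, …: -19, -12, -8, -1 → 3 → 10.
R: always 2 less than the q; -21, -14, -10, -3 → 1 → 8.
Putting the parts together: [p=black, q=3, r=1] and then [p=grey, q=10, r=8].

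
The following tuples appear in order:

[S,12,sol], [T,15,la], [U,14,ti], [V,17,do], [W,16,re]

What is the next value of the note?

Note goes sol, la, ti, do, re → mi (runs through the solfège scale do→ti).

mi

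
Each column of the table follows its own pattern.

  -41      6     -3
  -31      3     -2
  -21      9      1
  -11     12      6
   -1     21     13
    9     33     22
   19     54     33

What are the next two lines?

First component: -41, -31, -21, -11, -1, 9, 19 → 29 → 39 (+10 each step).
Second component: each term is the sum of the two before it, so 6, 3, 9, 12, 21, 33, 54 → 87 → 141.
For the third component, differences are 1, 3, 5, … (increasing by 2 each time): -3, -2, 1, 6, 13, 22, 33 → 46 → 61.
Putting the parts together: 29  87  46 and then 39  141  61.

29  87  46; 39  141  61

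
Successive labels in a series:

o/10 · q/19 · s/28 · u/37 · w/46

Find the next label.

Letter: letters move forward 2 places in the alphabet; o, q, s, u, w → y.
Second component: 10, 19, 28, 37, 46 → 55 (+9 each step).
Combining the parts gives y/55.

y/55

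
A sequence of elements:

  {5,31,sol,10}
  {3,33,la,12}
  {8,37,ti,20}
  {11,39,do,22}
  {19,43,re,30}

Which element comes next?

{30,45,mi,32}

First component: 5, 3, 8, 11, 19 → 30 (each term is the sum of the two before it).
Second component: alternating steps +2, +4, +2, +4, …, so 31, 33, 37, 39, 43 → 45.
Note: runs through the solfège scale do→ti; sol, la, ti, do, re → mi.
Fourth component: alternating steps +2, +8, +2, +8, …, so 10, 12, 20, 22, 30 → 32.
Putting it together: {30,45,mi,32}.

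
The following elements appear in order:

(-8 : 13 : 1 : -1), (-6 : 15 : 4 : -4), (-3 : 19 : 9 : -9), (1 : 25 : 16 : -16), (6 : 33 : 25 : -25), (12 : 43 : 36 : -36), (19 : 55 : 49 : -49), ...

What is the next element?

(27 : 69 : 64 : -64)

First part: differences are 2, 3, 4, … (increasing by 1 each time); -8, -6, -3, 1, 6, 12, 19 → 27.
Second part — differences are 2, 4, 6, … (increasing by 2 each time): 13, 15, 19, 25, 33, 43, 55 → 69.
For the third part, perfect squares: 1², 2², 3², …: 1, 4, 9, 16, 25, 36, 49 → 64.
Fourth part: always the negative of the third part; -1, -4, -9, -16, -25, -36, -49 → -64.
Putting it together: (27 : 69 : 64 : -64).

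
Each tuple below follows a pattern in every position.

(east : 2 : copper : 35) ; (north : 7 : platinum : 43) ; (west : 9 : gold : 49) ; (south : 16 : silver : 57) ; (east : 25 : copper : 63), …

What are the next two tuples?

Direction: repeats east → north → west → south, so east, north, west, south, east → north → west.
Second slot: each term is the sum of the two before it; 2, 7, 9, 16, 25 → 41 → 66.
Metal goes copper, platinum, gold, silver, copper → platinum → gold (repeats copper → platinum → gold → silver).
Fourth slot: alternating steps +8, +6, +8, +6, …, so 35, 43, 49, 57, 63 → 71 → 77.
So the next two tuples are (north : 41 : platinum : 71) and (west : 66 : gold : 77).

(north : 41 : platinum : 71), (west : 66 : gold : 77)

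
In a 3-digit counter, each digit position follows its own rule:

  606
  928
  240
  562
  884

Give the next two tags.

106, 428

First digit goes 6, 9, 2, 5, 8 → 1 → 4 (+3 each step, mod 10).
Second digit: +2 each step, mod 10; 0, 2, 4, 6, 8 → 0 → 2.
Third digit goes 6, 8, 0, 2, 4 → 6 → 8 (+2 each step, mod 10).
Putting the parts together: 106 and then 428.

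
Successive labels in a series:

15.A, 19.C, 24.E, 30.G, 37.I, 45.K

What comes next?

First component: 15, 19, 24, 30, 37, 45 → 54 (differences are 4, 5, 6, … (increasing by 1 each time)).
Letter: letters move forward 2 places in the alphabet, so A, C, E, G, I, K → M.
So the next label is 54.M.

54.M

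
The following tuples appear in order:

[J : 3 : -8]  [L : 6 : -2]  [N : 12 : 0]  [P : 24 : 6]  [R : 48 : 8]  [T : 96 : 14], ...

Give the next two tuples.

[V : 192 : 16], [X : 384 : 22]

Letter: J, L, N, P, R, T → V → X (letters move forward 2 places in the alphabet).
Second coordinate: 3, 6, 12, 24, 48, 96 → 192 → 384 (×2 each step).
For the third coordinate, alternating steps +6, +2, +6, +2, …: -8, -2, 0, 6, 8, 14 → 16 → 22.
Putting the parts together: [V : 192 : 16] and then [X : 384 : 22].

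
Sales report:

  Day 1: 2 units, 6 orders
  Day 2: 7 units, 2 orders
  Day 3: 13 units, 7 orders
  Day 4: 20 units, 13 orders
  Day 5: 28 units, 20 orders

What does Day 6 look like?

37 units, 28 orders

Units: differences are 5, 6, 7, … (increasing by 1 each time), so 2, 7, 13, 20, 28 → 37.
For the orders, always the previous value of the units: 6, 2, 7, 13, 20 → 28.
Putting it together: 37 units, 28 orders.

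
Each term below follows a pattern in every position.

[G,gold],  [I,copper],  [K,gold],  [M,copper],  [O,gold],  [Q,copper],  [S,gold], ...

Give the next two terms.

[U,copper], [W,gold]

For the letter, letters move forward 2 places in the alphabet: G, I, K, M, O, Q, S → U → W.
For the metal, alternates gold ↔ copper: gold, copper, gold, copper, gold, copper, gold → copper → gold.
So the next two terms are [U,copper] and [W,gold].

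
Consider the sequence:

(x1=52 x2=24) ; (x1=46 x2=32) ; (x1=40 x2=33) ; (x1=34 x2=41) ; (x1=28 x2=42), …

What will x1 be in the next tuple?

X1: −6 each step; 52, 46, 40, 34, 28 → 22.

22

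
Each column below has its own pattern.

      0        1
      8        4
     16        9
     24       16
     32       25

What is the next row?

For the first component, +8 each step: 0, 8, 16, 24, 32 → 40.
Second component — perfect squares: 1², 2², 3², …: 1, 4, 9, 16, 25 → 36.
Combining the parts gives 40  36.

40  36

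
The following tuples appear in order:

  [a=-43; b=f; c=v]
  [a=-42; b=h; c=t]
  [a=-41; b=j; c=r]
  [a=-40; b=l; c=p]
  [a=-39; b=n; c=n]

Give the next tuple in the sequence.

[a=-38; b=p; c=l]

For the a, +1 each step: -43, -42, -41, -40, -39 → -38.
For the b, letters move forward 2 places in the alphabet: f, h, j, l, n → p.
C — letters move back 2 places in the alphabet: v, t, r, p, n → l.
So the next tuple is [a=-38; b=p; c=l].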